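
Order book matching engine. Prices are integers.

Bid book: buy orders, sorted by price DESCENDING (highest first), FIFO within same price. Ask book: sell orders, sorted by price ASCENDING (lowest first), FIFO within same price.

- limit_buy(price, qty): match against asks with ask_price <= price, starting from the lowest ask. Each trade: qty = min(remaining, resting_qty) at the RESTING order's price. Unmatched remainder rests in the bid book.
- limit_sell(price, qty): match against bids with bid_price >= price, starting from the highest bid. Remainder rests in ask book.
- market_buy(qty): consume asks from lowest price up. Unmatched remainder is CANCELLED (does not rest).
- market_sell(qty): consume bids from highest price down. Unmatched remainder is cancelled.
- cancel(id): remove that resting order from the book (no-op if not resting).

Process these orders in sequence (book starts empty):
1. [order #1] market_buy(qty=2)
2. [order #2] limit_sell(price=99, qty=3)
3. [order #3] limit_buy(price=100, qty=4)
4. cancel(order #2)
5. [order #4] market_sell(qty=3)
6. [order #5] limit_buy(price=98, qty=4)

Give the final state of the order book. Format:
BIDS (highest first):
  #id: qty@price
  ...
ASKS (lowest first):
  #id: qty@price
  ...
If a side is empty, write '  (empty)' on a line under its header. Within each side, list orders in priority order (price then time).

After op 1 [order #1] market_buy(qty=2): fills=none; bids=[-] asks=[-]
After op 2 [order #2] limit_sell(price=99, qty=3): fills=none; bids=[-] asks=[#2:3@99]
After op 3 [order #3] limit_buy(price=100, qty=4): fills=#3x#2:3@99; bids=[#3:1@100] asks=[-]
After op 4 cancel(order #2): fills=none; bids=[#3:1@100] asks=[-]
After op 5 [order #4] market_sell(qty=3): fills=#3x#4:1@100; bids=[-] asks=[-]
After op 6 [order #5] limit_buy(price=98, qty=4): fills=none; bids=[#5:4@98] asks=[-]

Answer: BIDS (highest first):
  #5: 4@98
ASKS (lowest first):
  (empty)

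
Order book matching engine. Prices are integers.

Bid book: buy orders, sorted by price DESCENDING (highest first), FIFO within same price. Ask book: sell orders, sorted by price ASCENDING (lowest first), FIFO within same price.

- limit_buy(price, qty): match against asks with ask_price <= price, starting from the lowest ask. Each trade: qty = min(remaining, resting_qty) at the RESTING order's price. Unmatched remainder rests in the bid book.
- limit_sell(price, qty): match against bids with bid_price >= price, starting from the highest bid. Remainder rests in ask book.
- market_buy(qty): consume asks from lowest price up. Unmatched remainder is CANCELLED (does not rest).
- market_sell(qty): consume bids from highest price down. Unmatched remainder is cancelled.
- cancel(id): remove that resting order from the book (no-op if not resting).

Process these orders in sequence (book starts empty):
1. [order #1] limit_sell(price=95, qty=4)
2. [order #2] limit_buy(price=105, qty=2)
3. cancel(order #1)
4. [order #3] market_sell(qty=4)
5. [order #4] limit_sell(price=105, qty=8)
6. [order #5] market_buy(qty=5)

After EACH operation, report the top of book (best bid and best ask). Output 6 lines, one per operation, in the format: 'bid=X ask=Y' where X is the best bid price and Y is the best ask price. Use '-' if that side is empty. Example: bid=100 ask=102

Answer: bid=- ask=95
bid=- ask=95
bid=- ask=-
bid=- ask=-
bid=- ask=105
bid=- ask=105

Derivation:
After op 1 [order #1] limit_sell(price=95, qty=4): fills=none; bids=[-] asks=[#1:4@95]
After op 2 [order #2] limit_buy(price=105, qty=2): fills=#2x#1:2@95; bids=[-] asks=[#1:2@95]
After op 3 cancel(order #1): fills=none; bids=[-] asks=[-]
After op 4 [order #3] market_sell(qty=4): fills=none; bids=[-] asks=[-]
After op 5 [order #4] limit_sell(price=105, qty=8): fills=none; bids=[-] asks=[#4:8@105]
After op 6 [order #5] market_buy(qty=5): fills=#5x#4:5@105; bids=[-] asks=[#4:3@105]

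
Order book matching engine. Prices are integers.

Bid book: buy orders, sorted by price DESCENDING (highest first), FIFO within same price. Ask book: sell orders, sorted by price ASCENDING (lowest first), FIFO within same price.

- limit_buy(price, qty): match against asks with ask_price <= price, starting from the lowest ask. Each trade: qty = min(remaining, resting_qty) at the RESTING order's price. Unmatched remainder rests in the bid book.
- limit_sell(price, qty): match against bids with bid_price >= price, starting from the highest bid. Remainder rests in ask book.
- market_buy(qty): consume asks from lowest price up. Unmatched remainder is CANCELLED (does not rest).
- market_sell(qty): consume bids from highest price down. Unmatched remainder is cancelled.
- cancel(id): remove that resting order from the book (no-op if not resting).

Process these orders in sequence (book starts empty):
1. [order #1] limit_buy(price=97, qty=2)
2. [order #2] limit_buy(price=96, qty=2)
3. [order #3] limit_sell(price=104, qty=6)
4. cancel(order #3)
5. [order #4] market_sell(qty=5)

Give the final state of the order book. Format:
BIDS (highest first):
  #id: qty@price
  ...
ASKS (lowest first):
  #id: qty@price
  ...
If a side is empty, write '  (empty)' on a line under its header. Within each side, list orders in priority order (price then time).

After op 1 [order #1] limit_buy(price=97, qty=2): fills=none; bids=[#1:2@97] asks=[-]
After op 2 [order #2] limit_buy(price=96, qty=2): fills=none; bids=[#1:2@97 #2:2@96] asks=[-]
After op 3 [order #3] limit_sell(price=104, qty=6): fills=none; bids=[#1:2@97 #2:2@96] asks=[#3:6@104]
After op 4 cancel(order #3): fills=none; bids=[#1:2@97 #2:2@96] asks=[-]
After op 5 [order #4] market_sell(qty=5): fills=#1x#4:2@97 #2x#4:2@96; bids=[-] asks=[-]

Answer: BIDS (highest first):
  (empty)
ASKS (lowest first):
  (empty)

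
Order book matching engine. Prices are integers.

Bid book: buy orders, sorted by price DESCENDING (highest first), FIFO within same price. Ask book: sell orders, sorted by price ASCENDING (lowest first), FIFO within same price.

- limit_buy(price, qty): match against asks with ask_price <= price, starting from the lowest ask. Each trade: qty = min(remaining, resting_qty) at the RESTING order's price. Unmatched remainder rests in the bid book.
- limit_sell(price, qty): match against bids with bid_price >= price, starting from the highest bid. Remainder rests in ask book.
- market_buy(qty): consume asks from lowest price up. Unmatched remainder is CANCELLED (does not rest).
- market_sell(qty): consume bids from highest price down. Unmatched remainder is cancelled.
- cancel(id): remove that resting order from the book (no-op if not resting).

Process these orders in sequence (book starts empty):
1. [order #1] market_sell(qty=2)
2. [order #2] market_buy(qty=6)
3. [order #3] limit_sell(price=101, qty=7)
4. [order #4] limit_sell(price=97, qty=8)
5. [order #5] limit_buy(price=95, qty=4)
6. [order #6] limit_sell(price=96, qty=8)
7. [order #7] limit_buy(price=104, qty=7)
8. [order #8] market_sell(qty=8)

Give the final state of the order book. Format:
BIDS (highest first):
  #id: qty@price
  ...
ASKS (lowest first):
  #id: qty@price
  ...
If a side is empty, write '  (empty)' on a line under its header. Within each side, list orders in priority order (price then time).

Answer: BIDS (highest first):
  (empty)
ASKS (lowest first):
  #6: 1@96
  #4: 8@97
  #3: 7@101

Derivation:
After op 1 [order #1] market_sell(qty=2): fills=none; bids=[-] asks=[-]
After op 2 [order #2] market_buy(qty=6): fills=none; bids=[-] asks=[-]
After op 3 [order #3] limit_sell(price=101, qty=7): fills=none; bids=[-] asks=[#3:7@101]
After op 4 [order #4] limit_sell(price=97, qty=8): fills=none; bids=[-] asks=[#4:8@97 #3:7@101]
After op 5 [order #5] limit_buy(price=95, qty=4): fills=none; bids=[#5:4@95] asks=[#4:8@97 #3:7@101]
After op 6 [order #6] limit_sell(price=96, qty=8): fills=none; bids=[#5:4@95] asks=[#6:8@96 #4:8@97 #3:7@101]
After op 7 [order #7] limit_buy(price=104, qty=7): fills=#7x#6:7@96; bids=[#5:4@95] asks=[#6:1@96 #4:8@97 #3:7@101]
After op 8 [order #8] market_sell(qty=8): fills=#5x#8:4@95; bids=[-] asks=[#6:1@96 #4:8@97 #3:7@101]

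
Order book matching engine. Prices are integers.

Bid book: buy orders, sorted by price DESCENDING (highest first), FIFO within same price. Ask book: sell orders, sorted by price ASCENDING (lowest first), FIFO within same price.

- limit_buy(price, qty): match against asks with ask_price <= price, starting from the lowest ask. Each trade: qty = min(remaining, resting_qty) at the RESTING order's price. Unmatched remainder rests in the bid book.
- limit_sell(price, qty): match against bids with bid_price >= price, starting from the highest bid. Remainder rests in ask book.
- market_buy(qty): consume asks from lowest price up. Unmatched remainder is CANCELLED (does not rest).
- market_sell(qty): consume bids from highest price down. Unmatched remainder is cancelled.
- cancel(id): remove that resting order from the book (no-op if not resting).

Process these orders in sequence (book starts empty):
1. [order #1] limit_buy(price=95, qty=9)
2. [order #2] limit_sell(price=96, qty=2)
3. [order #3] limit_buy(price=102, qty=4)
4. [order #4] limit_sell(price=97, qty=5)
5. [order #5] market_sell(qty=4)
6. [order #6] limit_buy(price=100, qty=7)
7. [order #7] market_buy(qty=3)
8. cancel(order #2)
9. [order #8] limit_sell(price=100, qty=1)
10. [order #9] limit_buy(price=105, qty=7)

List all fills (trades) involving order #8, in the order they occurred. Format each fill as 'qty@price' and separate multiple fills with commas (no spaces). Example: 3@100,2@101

After op 1 [order #1] limit_buy(price=95, qty=9): fills=none; bids=[#1:9@95] asks=[-]
After op 2 [order #2] limit_sell(price=96, qty=2): fills=none; bids=[#1:9@95] asks=[#2:2@96]
After op 3 [order #3] limit_buy(price=102, qty=4): fills=#3x#2:2@96; bids=[#3:2@102 #1:9@95] asks=[-]
After op 4 [order #4] limit_sell(price=97, qty=5): fills=#3x#4:2@102; bids=[#1:9@95] asks=[#4:3@97]
After op 5 [order #5] market_sell(qty=4): fills=#1x#5:4@95; bids=[#1:5@95] asks=[#4:3@97]
After op 6 [order #6] limit_buy(price=100, qty=7): fills=#6x#4:3@97; bids=[#6:4@100 #1:5@95] asks=[-]
After op 7 [order #7] market_buy(qty=3): fills=none; bids=[#6:4@100 #1:5@95] asks=[-]
After op 8 cancel(order #2): fills=none; bids=[#6:4@100 #1:5@95] asks=[-]
After op 9 [order #8] limit_sell(price=100, qty=1): fills=#6x#8:1@100; bids=[#6:3@100 #1:5@95] asks=[-]
After op 10 [order #9] limit_buy(price=105, qty=7): fills=none; bids=[#9:7@105 #6:3@100 #1:5@95] asks=[-]

Answer: 1@100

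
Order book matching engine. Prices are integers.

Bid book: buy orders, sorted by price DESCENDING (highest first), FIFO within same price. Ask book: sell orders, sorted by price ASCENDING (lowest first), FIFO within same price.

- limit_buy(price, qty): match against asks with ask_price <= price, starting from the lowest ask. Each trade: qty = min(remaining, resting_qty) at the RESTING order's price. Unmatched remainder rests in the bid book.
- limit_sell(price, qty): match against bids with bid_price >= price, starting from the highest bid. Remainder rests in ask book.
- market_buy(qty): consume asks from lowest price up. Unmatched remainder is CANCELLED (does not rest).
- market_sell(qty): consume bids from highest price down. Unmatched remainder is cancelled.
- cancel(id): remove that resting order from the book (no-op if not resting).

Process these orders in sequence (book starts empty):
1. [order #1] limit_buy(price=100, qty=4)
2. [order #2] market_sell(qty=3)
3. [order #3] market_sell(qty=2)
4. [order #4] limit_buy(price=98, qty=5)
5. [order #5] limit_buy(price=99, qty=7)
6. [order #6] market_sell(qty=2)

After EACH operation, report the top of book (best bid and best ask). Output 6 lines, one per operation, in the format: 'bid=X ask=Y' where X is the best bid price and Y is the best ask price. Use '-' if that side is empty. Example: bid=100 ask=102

After op 1 [order #1] limit_buy(price=100, qty=4): fills=none; bids=[#1:4@100] asks=[-]
After op 2 [order #2] market_sell(qty=3): fills=#1x#2:3@100; bids=[#1:1@100] asks=[-]
After op 3 [order #3] market_sell(qty=2): fills=#1x#3:1@100; bids=[-] asks=[-]
After op 4 [order #4] limit_buy(price=98, qty=5): fills=none; bids=[#4:5@98] asks=[-]
After op 5 [order #5] limit_buy(price=99, qty=7): fills=none; bids=[#5:7@99 #4:5@98] asks=[-]
After op 6 [order #6] market_sell(qty=2): fills=#5x#6:2@99; bids=[#5:5@99 #4:5@98] asks=[-]

Answer: bid=100 ask=-
bid=100 ask=-
bid=- ask=-
bid=98 ask=-
bid=99 ask=-
bid=99 ask=-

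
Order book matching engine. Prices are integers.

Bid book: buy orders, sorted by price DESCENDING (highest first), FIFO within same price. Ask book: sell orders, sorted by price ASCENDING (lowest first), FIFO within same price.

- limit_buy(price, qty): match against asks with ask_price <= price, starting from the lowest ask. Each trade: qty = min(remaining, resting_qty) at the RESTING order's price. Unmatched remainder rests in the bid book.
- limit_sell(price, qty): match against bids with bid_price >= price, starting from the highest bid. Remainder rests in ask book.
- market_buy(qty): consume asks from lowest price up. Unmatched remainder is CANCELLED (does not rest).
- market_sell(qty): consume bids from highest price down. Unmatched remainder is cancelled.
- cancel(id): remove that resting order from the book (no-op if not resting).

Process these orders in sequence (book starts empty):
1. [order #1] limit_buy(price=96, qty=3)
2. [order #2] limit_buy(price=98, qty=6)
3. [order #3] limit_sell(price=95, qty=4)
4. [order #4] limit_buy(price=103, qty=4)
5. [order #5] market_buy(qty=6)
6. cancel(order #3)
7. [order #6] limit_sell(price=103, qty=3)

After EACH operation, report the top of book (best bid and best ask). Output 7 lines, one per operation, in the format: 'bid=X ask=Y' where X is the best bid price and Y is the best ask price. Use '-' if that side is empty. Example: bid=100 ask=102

Answer: bid=96 ask=-
bid=98 ask=-
bid=98 ask=-
bid=103 ask=-
bid=103 ask=-
bid=103 ask=-
bid=103 ask=-

Derivation:
After op 1 [order #1] limit_buy(price=96, qty=3): fills=none; bids=[#1:3@96] asks=[-]
After op 2 [order #2] limit_buy(price=98, qty=6): fills=none; bids=[#2:6@98 #1:3@96] asks=[-]
After op 3 [order #3] limit_sell(price=95, qty=4): fills=#2x#3:4@98; bids=[#2:2@98 #1:3@96] asks=[-]
After op 4 [order #4] limit_buy(price=103, qty=4): fills=none; bids=[#4:4@103 #2:2@98 #1:3@96] asks=[-]
After op 5 [order #5] market_buy(qty=6): fills=none; bids=[#4:4@103 #2:2@98 #1:3@96] asks=[-]
After op 6 cancel(order #3): fills=none; bids=[#4:4@103 #2:2@98 #1:3@96] asks=[-]
After op 7 [order #6] limit_sell(price=103, qty=3): fills=#4x#6:3@103; bids=[#4:1@103 #2:2@98 #1:3@96] asks=[-]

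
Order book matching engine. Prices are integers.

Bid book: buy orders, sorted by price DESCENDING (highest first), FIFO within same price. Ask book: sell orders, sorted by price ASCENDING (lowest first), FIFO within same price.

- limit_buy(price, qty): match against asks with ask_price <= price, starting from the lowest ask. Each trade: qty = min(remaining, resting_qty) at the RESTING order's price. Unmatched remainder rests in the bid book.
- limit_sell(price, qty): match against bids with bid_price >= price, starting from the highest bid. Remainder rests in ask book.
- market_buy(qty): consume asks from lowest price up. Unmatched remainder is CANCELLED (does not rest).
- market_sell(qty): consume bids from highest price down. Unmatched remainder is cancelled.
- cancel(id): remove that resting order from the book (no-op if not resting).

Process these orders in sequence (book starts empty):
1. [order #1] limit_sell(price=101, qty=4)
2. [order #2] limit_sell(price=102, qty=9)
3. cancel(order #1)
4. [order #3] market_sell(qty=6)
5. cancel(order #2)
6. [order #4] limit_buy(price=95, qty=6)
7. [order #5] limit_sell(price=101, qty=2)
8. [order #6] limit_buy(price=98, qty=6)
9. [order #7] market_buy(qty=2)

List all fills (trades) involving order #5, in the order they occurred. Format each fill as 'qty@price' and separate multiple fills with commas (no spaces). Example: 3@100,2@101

After op 1 [order #1] limit_sell(price=101, qty=4): fills=none; bids=[-] asks=[#1:4@101]
After op 2 [order #2] limit_sell(price=102, qty=9): fills=none; bids=[-] asks=[#1:4@101 #2:9@102]
After op 3 cancel(order #1): fills=none; bids=[-] asks=[#2:9@102]
After op 4 [order #3] market_sell(qty=6): fills=none; bids=[-] asks=[#2:9@102]
After op 5 cancel(order #2): fills=none; bids=[-] asks=[-]
After op 6 [order #4] limit_buy(price=95, qty=6): fills=none; bids=[#4:6@95] asks=[-]
After op 7 [order #5] limit_sell(price=101, qty=2): fills=none; bids=[#4:6@95] asks=[#5:2@101]
After op 8 [order #6] limit_buy(price=98, qty=6): fills=none; bids=[#6:6@98 #4:6@95] asks=[#5:2@101]
After op 9 [order #7] market_buy(qty=2): fills=#7x#5:2@101; bids=[#6:6@98 #4:6@95] asks=[-]

Answer: 2@101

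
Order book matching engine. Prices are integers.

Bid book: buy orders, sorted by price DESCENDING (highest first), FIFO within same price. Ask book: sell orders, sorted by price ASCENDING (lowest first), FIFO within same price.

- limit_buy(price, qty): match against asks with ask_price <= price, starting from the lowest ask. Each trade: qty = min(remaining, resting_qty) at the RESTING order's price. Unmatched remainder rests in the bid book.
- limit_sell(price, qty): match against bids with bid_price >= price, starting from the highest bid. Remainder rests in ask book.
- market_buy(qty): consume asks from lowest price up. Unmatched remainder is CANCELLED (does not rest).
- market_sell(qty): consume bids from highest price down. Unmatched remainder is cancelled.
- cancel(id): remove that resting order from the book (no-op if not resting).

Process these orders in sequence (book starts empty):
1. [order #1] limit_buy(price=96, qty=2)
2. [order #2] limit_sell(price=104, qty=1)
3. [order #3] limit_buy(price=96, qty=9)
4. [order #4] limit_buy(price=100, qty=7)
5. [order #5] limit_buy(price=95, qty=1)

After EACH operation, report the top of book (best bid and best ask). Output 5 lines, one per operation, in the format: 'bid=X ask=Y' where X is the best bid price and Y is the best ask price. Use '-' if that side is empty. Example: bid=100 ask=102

After op 1 [order #1] limit_buy(price=96, qty=2): fills=none; bids=[#1:2@96] asks=[-]
After op 2 [order #2] limit_sell(price=104, qty=1): fills=none; bids=[#1:2@96] asks=[#2:1@104]
After op 3 [order #3] limit_buy(price=96, qty=9): fills=none; bids=[#1:2@96 #3:9@96] asks=[#2:1@104]
After op 4 [order #4] limit_buy(price=100, qty=7): fills=none; bids=[#4:7@100 #1:2@96 #3:9@96] asks=[#2:1@104]
After op 5 [order #5] limit_buy(price=95, qty=1): fills=none; bids=[#4:7@100 #1:2@96 #3:9@96 #5:1@95] asks=[#2:1@104]

Answer: bid=96 ask=-
bid=96 ask=104
bid=96 ask=104
bid=100 ask=104
bid=100 ask=104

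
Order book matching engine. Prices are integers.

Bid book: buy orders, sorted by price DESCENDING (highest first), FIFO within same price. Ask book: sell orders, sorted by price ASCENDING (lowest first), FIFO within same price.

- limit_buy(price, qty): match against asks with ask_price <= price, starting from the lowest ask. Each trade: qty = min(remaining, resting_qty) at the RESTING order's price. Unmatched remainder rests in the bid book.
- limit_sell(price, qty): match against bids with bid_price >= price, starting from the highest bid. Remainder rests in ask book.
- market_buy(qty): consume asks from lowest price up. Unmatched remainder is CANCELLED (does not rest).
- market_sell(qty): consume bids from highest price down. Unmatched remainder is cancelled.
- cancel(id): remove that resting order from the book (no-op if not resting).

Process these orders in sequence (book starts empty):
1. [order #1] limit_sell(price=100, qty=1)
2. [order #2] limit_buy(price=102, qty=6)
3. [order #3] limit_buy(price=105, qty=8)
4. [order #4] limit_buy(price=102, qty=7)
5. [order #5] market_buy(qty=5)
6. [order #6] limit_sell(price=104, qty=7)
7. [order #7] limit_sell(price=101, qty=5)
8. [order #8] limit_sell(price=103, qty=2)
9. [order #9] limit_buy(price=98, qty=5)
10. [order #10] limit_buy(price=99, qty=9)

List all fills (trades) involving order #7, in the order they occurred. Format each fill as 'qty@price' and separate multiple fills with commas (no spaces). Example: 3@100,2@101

After op 1 [order #1] limit_sell(price=100, qty=1): fills=none; bids=[-] asks=[#1:1@100]
After op 2 [order #2] limit_buy(price=102, qty=6): fills=#2x#1:1@100; bids=[#2:5@102] asks=[-]
After op 3 [order #3] limit_buy(price=105, qty=8): fills=none; bids=[#3:8@105 #2:5@102] asks=[-]
After op 4 [order #4] limit_buy(price=102, qty=7): fills=none; bids=[#3:8@105 #2:5@102 #4:7@102] asks=[-]
After op 5 [order #5] market_buy(qty=5): fills=none; bids=[#3:8@105 #2:5@102 #4:7@102] asks=[-]
After op 6 [order #6] limit_sell(price=104, qty=7): fills=#3x#6:7@105; bids=[#3:1@105 #2:5@102 #4:7@102] asks=[-]
After op 7 [order #7] limit_sell(price=101, qty=5): fills=#3x#7:1@105 #2x#7:4@102; bids=[#2:1@102 #4:7@102] asks=[-]
After op 8 [order #8] limit_sell(price=103, qty=2): fills=none; bids=[#2:1@102 #4:7@102] asks=[#8:2@103]
After op 9 [order #9] limit_buy(price=98, qty=5): fills=none; bids=[#2:1@102 #4:7@102 #9:5@98] asks=[#8:2@103]
After op 10 [order #10] limit_buy(price=99, qty=9): fills=none; bids=[#2:1@102 #4:7@102 #10:9@99 #9:5@98] asks=[#8:2@103]

Answer: 1@105,4@102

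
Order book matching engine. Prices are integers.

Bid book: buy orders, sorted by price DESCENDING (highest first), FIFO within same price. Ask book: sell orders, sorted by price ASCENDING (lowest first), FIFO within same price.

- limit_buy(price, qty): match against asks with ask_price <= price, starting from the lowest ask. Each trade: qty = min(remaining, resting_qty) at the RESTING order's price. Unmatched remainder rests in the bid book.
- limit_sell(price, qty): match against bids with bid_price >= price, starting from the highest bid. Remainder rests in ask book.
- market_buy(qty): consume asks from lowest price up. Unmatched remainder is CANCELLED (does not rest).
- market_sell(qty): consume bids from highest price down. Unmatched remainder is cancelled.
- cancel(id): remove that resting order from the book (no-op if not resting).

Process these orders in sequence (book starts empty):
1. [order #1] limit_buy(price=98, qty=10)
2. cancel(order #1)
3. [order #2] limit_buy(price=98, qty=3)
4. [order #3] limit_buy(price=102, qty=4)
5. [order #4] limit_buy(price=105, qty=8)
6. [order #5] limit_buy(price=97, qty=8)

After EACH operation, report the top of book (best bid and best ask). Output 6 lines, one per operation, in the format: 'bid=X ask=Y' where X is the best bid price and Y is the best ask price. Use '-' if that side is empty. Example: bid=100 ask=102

Answer: bid=98 ask=-
bid=- ask=-
bid=98 ask=-
bid=102 ask=-
bid=105 ask=-
bid=105 ask=-

Derivation:
After op 1 [order #1] limit_buy(price=98, qty=10): fills=none; bids=[#1:10@98] asks=[-]
After op 2 cancel(order #1): fills=none; bids=[-] asks=[-]
After op 3 [order #2] limit_buy(price=98, qty=3): fills=none; bids=[#2:3@98] asks=[-]
After op 4 [order #3] limit_buy(price=102, qty=4): fills=none; bids=[#3:4@102 #2:3@98] asks=[-]
After op 5 [order #4] limit_buy(price=105, qty=8): fills=none; bids=[#4:8@105 #3:4@102 #2:3@98] asks=[-]
After op 6 [order #5] limit_buy(price=97, qty=8): fills=none; bids=[#4:8@105 #3:4@102 #2:3@98 #5:8@97] asks=[-]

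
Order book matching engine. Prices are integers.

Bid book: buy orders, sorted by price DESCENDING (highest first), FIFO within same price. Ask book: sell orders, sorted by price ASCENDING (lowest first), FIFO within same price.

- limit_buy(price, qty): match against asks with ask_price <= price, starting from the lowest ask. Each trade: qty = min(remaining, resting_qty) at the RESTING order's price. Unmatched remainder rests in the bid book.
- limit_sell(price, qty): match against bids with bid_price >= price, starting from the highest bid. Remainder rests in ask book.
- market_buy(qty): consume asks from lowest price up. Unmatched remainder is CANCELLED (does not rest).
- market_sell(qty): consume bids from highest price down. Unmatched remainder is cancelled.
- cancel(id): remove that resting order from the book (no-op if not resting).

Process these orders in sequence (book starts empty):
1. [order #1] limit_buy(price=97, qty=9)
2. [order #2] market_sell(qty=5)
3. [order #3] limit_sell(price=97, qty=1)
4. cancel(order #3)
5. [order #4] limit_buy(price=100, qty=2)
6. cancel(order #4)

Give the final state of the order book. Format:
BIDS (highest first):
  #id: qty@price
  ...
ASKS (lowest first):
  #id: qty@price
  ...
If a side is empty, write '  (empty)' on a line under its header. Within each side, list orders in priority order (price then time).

After op 1 [order #1] limit_buy(price=97, qty=9): fills=none; bids=[#1:9@97] asks=[-]
After op 2 [order #2] market_sell(qty=5): fills=#1x#2:5@97; bids=[#1:4@97] asks=[-]
After op 3 [order #3] limit_sell(price=97, qty=1): fills=#1x#3:1@97; bids=[#1:3@97] asks=[-]
After op 4 cancel(order #3): fills=none; bids=[#1:3@97] asks=[-]
After op 5 [order #4] limit_buy(price=100, qty=2): fills=none; bids=[#4:2@100 #1:3@97] asks=[-]
After op 6 cancel(order #4): fills=none; bids=[#1:3@97] asks=[-]

Answer: BIDS (highest first):
  #1: 3@97
ASKS (lowest first):
  (empty)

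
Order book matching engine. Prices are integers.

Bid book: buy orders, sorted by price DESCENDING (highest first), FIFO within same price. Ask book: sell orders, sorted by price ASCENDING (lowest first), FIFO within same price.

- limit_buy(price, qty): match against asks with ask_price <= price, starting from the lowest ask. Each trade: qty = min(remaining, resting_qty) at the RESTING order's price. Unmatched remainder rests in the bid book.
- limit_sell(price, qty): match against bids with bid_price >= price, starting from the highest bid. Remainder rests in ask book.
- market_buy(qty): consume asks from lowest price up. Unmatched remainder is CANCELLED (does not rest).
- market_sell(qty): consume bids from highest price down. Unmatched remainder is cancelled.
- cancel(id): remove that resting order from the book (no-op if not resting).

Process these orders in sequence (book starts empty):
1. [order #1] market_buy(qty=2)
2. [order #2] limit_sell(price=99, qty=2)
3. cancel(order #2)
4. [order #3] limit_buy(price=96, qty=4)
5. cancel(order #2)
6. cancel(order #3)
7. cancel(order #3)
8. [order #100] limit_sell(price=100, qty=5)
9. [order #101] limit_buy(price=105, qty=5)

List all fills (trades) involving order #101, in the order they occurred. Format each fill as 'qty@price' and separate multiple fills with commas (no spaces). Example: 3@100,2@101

Answer: 5@100

Derivation:
After op 1 [order #1] market_buy(qty=2): fills=none; bids=[-] asks=[-]
After op 2 [order #2] limit_sell(price=99, qty=2): fills=none; bids=[-] asks=[#2:2@99]
After op 3 cancel(order #2): fills=none; bids=[-] asks=[-]
After op 4 [order #3] limit_buy(price=96, qty=4): fills=none; bids=[#3:4@96] asks=[-]
After op 5 cancel(order #2): fills=none; bids=[#3:4@96] asks=[-]
After op 6 cancel(order #3): fills=none; bids=[-] asks=[-]
After op 7 cancel(order #3): fills=none; bids=[-] asks=[-]
After op 8 [order #100] limit_sell(price=100, qty=5): fills=none; bids=[-] asks=[#100:5@100]
After op 9 [order #101] limit_buy(price=105, qty=5): fills=#101x#100:5@100; bids=[-] asks=[-]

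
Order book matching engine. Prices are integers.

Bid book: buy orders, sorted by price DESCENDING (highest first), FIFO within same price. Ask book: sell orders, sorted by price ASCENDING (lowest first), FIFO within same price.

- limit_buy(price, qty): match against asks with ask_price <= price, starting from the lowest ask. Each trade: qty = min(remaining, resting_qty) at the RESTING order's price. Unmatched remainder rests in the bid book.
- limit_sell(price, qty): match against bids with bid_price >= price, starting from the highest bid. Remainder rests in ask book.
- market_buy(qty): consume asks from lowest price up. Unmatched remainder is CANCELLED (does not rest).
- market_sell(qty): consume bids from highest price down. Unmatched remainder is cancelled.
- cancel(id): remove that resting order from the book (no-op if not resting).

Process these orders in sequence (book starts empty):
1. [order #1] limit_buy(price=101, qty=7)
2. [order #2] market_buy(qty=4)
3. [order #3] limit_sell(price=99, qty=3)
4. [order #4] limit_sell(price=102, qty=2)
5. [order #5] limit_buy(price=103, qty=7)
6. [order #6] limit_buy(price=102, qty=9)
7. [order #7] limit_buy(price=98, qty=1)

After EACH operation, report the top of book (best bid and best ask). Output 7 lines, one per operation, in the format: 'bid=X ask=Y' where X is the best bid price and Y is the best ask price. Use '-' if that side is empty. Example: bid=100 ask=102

After op 1 [order #1] limit_buy(price=101, qty=7): fills=none; bids=[#1:7@101] asks=[-]
After op 2 [order #2] market_buy(qty=4): fills=none; bids=[#1:7@101] asks=[-]
After op 3 [order #3] limit_sell(price=99, qty=3): fills=#1x#3:3@101; bids=[#1:4@101] asks=[-]
After op 4 [order #4] limit_sell(price=102, qty=2): fills=none; bids=[#1:4@101] asks=[#4:2@102]
After op 5 [order #5] limit_buy(price=103, qty=7): fills=#5x#4:2@102; bids=[#5:5@103 #1:4@101] asks=[-]
After op 6 [order #6] limit_buy(price=102, qty=9): fills=none; bids=[#5:5@103 #6:9@102 #1:4@101] asks=[-]
After op 7 [order #7] limit_buy(price=98, qty=1): fills=none; bids=[#5:5@103 #6:9@102 #1:4@101 #7:1@98] asks=[-]

Answer: bid=101 ask=-
bid=101 ask=-
bid=101 ask=-
bid=101 ask=102
bid=103 ask=-
bid=103 ask=-
bid=103 ask=-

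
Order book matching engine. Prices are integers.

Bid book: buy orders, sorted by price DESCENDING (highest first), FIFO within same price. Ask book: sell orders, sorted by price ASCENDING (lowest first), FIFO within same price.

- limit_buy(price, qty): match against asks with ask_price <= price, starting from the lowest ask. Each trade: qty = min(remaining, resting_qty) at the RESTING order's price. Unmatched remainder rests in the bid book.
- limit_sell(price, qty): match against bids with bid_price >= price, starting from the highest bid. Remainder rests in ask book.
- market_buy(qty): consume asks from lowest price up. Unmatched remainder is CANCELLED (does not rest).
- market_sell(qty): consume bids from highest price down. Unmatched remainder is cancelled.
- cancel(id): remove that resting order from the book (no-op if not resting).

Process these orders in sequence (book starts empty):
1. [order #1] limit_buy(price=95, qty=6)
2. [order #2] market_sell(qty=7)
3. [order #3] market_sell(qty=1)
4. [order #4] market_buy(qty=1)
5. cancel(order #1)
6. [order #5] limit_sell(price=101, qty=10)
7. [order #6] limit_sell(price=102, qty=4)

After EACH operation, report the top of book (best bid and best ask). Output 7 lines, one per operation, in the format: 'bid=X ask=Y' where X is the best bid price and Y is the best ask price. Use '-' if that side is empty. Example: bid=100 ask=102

Answer: bid=95 ask=-
bid=- ask=-
bid=- ask=-
bid=- ask=-
bid=- ask=-
bid=- ask=101
bid=- ask=101

Derivation:
After op 1 [order #1] limit_buy(price=95, qty=6): fills=none; bids=[#1:6@95] asks=[-]
After op 2 [order #2] market_sell(qty=7): fills=#1x#2:6@95; bids=[-] asks=[-]
After op 3 [order #3] market_sell(qty=1): fills=none; bids=[-] asks=[-]
After op 4 [order #4] market_buy(qty=1): fills=none; bids=[-] asks=[-]
After op 5 cancel(order #1): fills=none; bids=[-] asks=[-]
After op 6 [order #5] limit_sell(price=101, qty=10): fills=none; bids=[-] asks=[#5:10@101]
After op 7 [order #6] limit_sell(price=102, qty=4): fills=none; bids=[-] asks=[#5:10@101 #6:4@102]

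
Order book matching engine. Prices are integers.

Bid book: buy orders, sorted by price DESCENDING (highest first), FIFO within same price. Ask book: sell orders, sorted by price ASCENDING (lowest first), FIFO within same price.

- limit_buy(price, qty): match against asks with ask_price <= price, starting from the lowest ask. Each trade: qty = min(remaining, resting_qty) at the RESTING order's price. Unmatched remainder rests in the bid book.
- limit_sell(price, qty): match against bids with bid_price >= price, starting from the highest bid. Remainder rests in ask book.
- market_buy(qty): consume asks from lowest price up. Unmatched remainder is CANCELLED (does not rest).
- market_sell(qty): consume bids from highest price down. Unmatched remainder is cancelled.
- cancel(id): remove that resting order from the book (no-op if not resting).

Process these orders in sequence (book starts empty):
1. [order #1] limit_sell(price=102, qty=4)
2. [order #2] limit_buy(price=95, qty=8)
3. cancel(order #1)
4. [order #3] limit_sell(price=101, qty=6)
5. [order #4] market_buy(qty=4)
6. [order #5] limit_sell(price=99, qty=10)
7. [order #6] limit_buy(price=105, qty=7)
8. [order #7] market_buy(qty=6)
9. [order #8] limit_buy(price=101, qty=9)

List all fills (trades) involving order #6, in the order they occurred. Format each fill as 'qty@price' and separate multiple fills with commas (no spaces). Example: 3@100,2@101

After op 1 [order #1] limit_sell(price=102, qty=4): fills=none; bids=[-] asks=[#1:4@102]
After op 2 [order #2] limit_buy(price=95, qty=8): fills=none; bids=[#2:8@95] asks=[#1:4@102]
After op 3 cancel(order #1): fills=none; bids=[#2:8@95] asks=[-]
After op 4 [order #3] limit_sell(price=101, qty=6): fills=none; bids=[#2:8@95] asks=[#3:6@101]
After op 5 [order #4] market_buy(qty=4): fills=#4x#3:4@101; bids=[#2:8@95] asks=[#3:2@101]
After op 6 [order #5] limit_sell(price=99, qty=10): fills=none; bids=[#2:8@95] asks=[#5:10@99 #3:2@101]
After op 7 [order #6] limit_buy(price=105, qty=7): fills=#6x#5:7@99; bids=[#2:8@95] asks=[#5:3@99 #3:2@101]
After op 8 [order #7] market_buy(qty=6): fills=#7x#5:3@99 #7x#3:2@101; bids=[#2:8@95] asks=[-]
After op 9 [order #8] limit_buy(price=101, qty=9): fills=none; bids=[#8:9@101 #2:8@95] asks=[-]

Answer: 7@99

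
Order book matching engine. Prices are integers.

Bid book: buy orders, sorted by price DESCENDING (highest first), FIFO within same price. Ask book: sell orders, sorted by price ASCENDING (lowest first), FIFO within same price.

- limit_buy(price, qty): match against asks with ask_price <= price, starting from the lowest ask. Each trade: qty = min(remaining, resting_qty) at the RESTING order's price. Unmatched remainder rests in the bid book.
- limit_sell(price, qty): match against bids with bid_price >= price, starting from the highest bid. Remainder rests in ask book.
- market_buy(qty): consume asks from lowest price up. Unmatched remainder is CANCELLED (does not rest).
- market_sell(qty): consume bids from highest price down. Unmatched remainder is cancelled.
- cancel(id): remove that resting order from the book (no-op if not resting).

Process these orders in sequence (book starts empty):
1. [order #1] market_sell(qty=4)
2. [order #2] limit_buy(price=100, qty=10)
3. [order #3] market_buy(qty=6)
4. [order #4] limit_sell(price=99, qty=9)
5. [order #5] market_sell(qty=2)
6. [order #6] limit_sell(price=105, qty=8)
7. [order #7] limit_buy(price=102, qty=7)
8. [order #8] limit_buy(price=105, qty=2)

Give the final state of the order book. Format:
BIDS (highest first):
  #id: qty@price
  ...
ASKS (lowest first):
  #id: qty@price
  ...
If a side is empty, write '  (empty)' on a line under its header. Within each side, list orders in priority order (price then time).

After op 1 [order #1] market_sell(qty=4): fills=none; bids=[-] asks=[-]
After op 2 [order #2] limit_buy(price=100, qty=10): fills=none; bids=[#2:10@100] asks=[-]
After op 3 [order #3] market_buy(qty=6): fills=none; bids=[#2:10@100] asks=[-]
After op 4 [order #4] limit_sell(price=99, qty=9): fills=#2x#4:9@100; bids=[#2:1@100] asks=[-]
After op 5 [order #5] market_sell(qty=2): fills=#2x#5:1@100; bids=[-] asks=[-]
After op 6 [order #6] limit_sell(price=105, qty=8): fills=none; bids=[-] asks=[#6:8@105]
After op 7 [order #7] limit_buy(price=102, qty=7): fills=none; bids=[#7:7@102] asks=[#6:8@105]
After op 8 [order #8] limit_buy(price=105, qty=2): fills=#8x#6:2@105; bids=[#7:7@102] asks=[#6:6@105]

Answer: BIDS (highest first):
  #7: 7@102
ASKS (lowest first):
  #6: 6@105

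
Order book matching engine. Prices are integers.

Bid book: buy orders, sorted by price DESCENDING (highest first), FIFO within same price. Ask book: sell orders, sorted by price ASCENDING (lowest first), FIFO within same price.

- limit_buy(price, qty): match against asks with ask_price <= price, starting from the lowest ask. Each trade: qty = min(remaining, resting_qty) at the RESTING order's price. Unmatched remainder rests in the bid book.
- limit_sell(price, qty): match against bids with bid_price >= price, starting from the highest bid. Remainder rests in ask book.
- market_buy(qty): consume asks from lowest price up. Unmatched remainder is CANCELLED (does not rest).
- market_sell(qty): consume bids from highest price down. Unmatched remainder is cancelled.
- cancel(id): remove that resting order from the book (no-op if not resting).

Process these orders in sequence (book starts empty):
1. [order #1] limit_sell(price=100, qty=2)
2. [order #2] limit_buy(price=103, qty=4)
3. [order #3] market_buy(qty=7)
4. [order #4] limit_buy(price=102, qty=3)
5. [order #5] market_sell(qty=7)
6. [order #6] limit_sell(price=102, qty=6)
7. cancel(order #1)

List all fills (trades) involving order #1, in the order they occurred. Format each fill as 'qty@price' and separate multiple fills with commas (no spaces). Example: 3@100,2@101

After op 1 [order #1] limit_sell(price=100, qty=2): fills=none; bids=[-] asks=[#1:2@100]
After op 2 [order #2] limit_buy(price=103, qty=4): fills=#2x#1:2@100; bids=[#2:2@103] asks=[-]
After op 3 [order #3] market_buy(qty=7): fills=none; bids=[#2:2@103] asks=[-]
After op 4 [order #4] limit_buy(price=102, qty=3): fills=none; bids=[#2:2@103 #4:3@102] asks=[-]
After op 5 [order #5] market_sell(qty=7): fills=#2x#5:2@103 #4x#5:3@102; bids=[-] asks=[-]
After op 6 [order #6] limit_sell(price=102, qty=6): fills=none; bids=[-] asks=[#6:6@102]
After op 7 cancel(order #1): fills=none; bids=[-] asks=[#6:6@102]

Answer: 2@100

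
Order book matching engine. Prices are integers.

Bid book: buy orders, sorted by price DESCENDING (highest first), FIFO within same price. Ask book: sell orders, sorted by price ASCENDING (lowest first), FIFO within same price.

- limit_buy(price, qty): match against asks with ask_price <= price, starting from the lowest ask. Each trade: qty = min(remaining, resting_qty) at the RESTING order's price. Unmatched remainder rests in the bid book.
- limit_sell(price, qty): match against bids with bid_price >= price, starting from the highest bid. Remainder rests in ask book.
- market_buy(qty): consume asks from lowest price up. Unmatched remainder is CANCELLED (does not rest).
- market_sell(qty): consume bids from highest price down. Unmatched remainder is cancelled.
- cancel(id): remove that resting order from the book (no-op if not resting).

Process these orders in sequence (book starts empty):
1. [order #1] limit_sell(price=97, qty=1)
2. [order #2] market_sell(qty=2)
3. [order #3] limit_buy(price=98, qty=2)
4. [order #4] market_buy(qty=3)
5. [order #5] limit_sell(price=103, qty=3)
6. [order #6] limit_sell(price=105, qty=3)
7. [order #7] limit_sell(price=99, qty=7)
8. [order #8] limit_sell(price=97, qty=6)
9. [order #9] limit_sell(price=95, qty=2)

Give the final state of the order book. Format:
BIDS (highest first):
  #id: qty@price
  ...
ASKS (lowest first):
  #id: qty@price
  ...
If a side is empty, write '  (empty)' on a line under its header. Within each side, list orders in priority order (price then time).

Answer: BIDS (highest first):
  (empty)
ASKS (lowest first):
  #9: 2@95
  #8: 5@97
  #7: 7@99
  #5: 3@103
  #6: 3@105

Derivation:
After op 1 [order #1] limit_sell(price=97, qty=1): fills=none; bids=[-] asks=[#1:1@97]
After op 2 [order #2] market_sell(qty=2): fills=none; bids=[-] asks=[#1:1@97]
After op 3 [order #3] limit_buy(price=98, qty=2): fills=#3x#1:1@97; bids=[#3:1@98] asks=[-]
After op 4 [order #4] market_buy(qty=3): fills=none; bids=[#3:1@98] asks=[-]
After op 5 [order #5] limit_sell(price=103, qty=3): fills=none; bids=[#3:1@98] asks=[#5:3@103]
After op 6 [order #6] limit_sell(price=105, qty=3): fills=none; bids=[#3:1@98] asks=[#5:3@103 #6:3@105]
After op 7 [order #7] limit_sell(price=99, qty=7): fills=none; bids=[#3:1@98] asks=[#7:7@99 #5:3@103 #6:3@105]
After op 8 [order #8] limit_sell(price=97, qty=6): fills=#3x#8:1@98; bids=[-] asks=[#8:5@97 #7:7@99 #5:3@103 #6:3@105]
After op 9 [order #9] limit_sell(price=95, qty=2): fills=none; bids=[-] asks=[#9:2@95 #8:5@97 #7:7@99 #5:3@103 #6:3@105]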